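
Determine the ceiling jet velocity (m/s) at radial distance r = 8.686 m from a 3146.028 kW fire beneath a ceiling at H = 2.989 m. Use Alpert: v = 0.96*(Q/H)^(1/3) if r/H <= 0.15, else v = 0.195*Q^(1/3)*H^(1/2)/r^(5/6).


r/H = 8.686 / 2.989 = 2.9060
r/H > 0.15, so v = 0.195*Q^(1/3)*H^(1/2)/r^(5/6)
Q^(1/3) = 14.653
H^(1/2) = 1.7289
r^(5/6) = 6.0583
v = 0.195 * 14.653 * 1.7289 / 6.0583 = 0.81540 m/s

0.81540 m/s


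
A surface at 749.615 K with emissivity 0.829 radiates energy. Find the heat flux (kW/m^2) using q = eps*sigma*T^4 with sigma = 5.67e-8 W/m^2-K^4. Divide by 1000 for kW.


T^4 = 3.1576e+11
q = 0.829 * 5.67e-8 * 3.1576e+11 / 1000 = 14.842 kW/m^2

14.842 kW/m^2


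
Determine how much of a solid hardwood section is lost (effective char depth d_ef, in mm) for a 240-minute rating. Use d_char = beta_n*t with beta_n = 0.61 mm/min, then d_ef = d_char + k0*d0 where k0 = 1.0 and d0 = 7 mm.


d_char = 0.61 * 240 = 146.4 mm
d_ef = 146.4 + 1.0*7 = 153.4 mm

153.4 mm


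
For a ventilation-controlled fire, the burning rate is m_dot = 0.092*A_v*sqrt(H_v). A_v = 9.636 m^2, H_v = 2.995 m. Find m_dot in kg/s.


sqrt(H_v) = 1.7306
m_dot = 0.092 * 9.636 * 1.7306 = 1.5342 kg/s

1.5342 kg/s


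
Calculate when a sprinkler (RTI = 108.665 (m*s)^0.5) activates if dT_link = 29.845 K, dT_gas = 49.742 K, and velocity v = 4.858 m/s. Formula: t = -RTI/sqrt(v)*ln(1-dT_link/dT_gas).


dT_link/dT_gas = 0.60000
ln(1 - 0.60000) = -0.91628
t = -108.665 / sqrt(4.858) * -0.91628 = 45.174 s

45.174 s


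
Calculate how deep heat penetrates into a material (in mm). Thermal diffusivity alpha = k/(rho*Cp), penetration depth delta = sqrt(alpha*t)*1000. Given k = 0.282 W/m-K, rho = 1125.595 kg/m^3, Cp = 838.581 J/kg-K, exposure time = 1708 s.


alpha = 0.282 / (1125.595 * 838.581) = 2.9876e-07 m^2/s
alpha * t = 0.00051028
delta = sqrt(0.00051028) * 1000 = 22.589 mm

22.589 mm


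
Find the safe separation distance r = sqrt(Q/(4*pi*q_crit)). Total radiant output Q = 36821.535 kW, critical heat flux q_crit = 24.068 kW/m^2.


4*pi*q_crit = 302.45
Q/(4*pi*q_crit) = 121.75
r = sqrt(121.75) = 11.034 m

11.034 m


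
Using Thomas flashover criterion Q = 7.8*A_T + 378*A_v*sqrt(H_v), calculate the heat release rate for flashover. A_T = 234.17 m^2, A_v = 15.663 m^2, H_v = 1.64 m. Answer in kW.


7.8*A_T = 1826.526
sqrt(H_v) = 1.2806
378*A_v*sqrt(H_v) = 7582.1
Q = 1826.526 + 7582.1 = 9408.6 kW

9408.6 kW


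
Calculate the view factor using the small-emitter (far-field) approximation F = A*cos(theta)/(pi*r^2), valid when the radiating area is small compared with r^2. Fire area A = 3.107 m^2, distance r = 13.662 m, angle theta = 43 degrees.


cos(43 deg) = 0.73135
pi*r^2 = 586.38
F = 3.107 * 0.73135 / 586.38 = 0.0038752

0.0038752


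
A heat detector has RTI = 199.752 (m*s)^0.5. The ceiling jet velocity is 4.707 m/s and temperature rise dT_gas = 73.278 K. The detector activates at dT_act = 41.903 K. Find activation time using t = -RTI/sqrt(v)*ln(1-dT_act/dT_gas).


dT_act/dT_gas = 0.57184
ln(1 - 0.57184) = -0.84825
t = -199.752 / sqrt(4.707) * -0.84825 = 78.098 s

78.098 s


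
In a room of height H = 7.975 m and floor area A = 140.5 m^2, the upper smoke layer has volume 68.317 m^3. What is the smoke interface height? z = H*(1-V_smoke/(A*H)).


V/(A*H) = 0.060971
1 - 0.060971 = 0.93903
z = 7.975 * 0.93903 = 7.4888 m

7.4888 m


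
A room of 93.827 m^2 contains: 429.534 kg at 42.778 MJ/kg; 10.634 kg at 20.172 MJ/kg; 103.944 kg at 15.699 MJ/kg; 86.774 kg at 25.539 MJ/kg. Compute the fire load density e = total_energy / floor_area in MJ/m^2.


Total energy = 429.534*42.778 + 10.634*20.172 + 103.944*15.699 + 86.774*25.539
= 18374.61 + 214.5090 + 1631.817 + 2216.121
= 22437.05 MJ
e = 22437.05 / 93.827 = 239.13 MJ/m^2

239.13 MJ/m^2


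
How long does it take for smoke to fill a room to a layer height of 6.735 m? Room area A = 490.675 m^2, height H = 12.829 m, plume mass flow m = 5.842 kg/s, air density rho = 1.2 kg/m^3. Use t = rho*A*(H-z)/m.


H - z = 6.094 m
t = 1.2 * 490.675 * 6.094 / 5.842 = 614.21 s

614.21 s


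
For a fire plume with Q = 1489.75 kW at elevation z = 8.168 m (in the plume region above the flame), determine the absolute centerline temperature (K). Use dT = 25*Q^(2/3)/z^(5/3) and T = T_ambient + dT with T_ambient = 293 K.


Q^(2/3) = 130.44
z^(5/3) = 33.128
dT = 25 * 130.44 / 33.128 = 98.436 K
T = 293 + 98.436 = 391.44 K

391.44 K


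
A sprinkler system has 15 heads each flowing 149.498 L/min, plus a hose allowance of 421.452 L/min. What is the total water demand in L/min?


Sprinkler demand = 15 * 149.498 = 2242.47 L/min
Total = 2242.47 + 421.452 = 2663.922 L/min

2663.922 L/min


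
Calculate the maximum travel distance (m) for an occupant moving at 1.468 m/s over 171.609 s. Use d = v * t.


d = 1.468 * 171.609 = 251.92 m

251.92 m


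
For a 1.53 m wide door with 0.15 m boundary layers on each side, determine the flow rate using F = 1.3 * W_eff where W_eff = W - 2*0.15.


W_eff = 1.53 - 0.30 = 1.23 m
F = 1.3 * 1.23 = 1.599 persons/s

1.599 persons/s


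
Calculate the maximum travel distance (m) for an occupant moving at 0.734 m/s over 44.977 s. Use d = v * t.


d = 0.734 * 44.977 = 33.013 m

33.013 m


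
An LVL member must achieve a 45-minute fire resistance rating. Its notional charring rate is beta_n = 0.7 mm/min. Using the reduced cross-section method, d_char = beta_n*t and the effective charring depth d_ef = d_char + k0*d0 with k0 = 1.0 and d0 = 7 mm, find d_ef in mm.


d_char = 0.7 * 45 = 31.5 mm
d_ef = 31.5 + 1.0*7 = 38.5 mm

38.5 mm


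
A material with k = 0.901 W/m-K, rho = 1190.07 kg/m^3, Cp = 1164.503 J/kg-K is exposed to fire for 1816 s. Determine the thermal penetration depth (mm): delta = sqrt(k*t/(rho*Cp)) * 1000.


alpha = 0.901 / (1190.07 * 1164.503) = 6.5015e-07 m^2/s
alpha * t = 0.0011807
delta = sqrt(0.0011807) * 1000 = 34.361 mm

34.361 mm


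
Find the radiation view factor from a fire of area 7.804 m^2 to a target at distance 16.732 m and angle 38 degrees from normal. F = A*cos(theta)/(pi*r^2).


cos(38 deg) = 0.78801
pi*r^2 = 879.52
F = 7.804 * 0.78801 / 879.52 = 0.0069920

0.0069920


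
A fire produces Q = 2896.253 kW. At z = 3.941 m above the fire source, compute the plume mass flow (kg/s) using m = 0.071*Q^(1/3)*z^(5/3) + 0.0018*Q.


Q^(1/3) = 14.254
z^(5/3) = 9.8328
First term = 0.071 * 14.254 * 9.8328 = 9.9513
Second term = 0.0018 * 2896.253 = 5.2133
m = 15.165 kg/s

15.165 kg/s


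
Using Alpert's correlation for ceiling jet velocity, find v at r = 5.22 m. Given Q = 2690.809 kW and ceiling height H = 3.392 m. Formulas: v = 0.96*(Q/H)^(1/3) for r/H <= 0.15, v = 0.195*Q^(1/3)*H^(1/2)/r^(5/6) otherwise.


r/H = 5.22 / 3.392 = 1.5389
r/H > 0.15, so v = 0.195*Q^(1/3)*H^(1/2)/r^(5/6)
Q^(1/3) = 13.909
H^(1/2) = 1.8417
r^(5/6) = 3.9633
v = 0.195 * 13.909 * 1.8417 / 3.9633 = 1.2604 m/s

1.2604 m/s


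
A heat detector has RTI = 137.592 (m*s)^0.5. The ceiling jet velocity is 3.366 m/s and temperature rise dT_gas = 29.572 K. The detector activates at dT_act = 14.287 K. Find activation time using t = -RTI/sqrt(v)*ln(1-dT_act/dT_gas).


dT_act/dT_gas = 0.48313
ln(1 - 0.48313) = -0.65996
t = -137.592 / sqrt(3.366) * -0.65996 = 49.494 s

49.494 s


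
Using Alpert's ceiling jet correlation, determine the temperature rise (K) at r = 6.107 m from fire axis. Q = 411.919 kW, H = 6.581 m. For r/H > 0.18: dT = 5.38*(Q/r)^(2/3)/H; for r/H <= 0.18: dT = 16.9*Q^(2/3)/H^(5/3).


r/H = 6.107 / 6.581 = 0.92797
r/H > 0.18, so dT = 5.38*(Q/r)^(2/3)/H
Q/r = 67.450
(Q/r)^(2/3) = 16.570
dT = 5.38 * 16.570 / 6.581 = 13.546 K

13.546 K


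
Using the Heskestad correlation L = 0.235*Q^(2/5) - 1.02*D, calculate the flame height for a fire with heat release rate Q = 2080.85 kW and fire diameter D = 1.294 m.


Q^(2/5) = 21.247
0.235 * Q^(2/5) = 4.9930
1.02 * D = 1.3199
L = 3.6731 m

3.6731 m


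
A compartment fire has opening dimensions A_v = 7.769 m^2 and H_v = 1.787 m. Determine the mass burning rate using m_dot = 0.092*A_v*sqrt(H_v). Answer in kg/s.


sqrt(H_v) = 1.3368
m_dot = 0.092 * 7.769 * 1.3368 = 0.95547 kg/s

0.95547 kg/s


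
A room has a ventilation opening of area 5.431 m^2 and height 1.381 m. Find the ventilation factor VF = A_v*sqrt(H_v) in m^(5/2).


sqrt(H_v) = 1.1752
VF = 5.431 * 1.1752 = 6.3823 m^(5/2)

6.3823 m^(5/2)


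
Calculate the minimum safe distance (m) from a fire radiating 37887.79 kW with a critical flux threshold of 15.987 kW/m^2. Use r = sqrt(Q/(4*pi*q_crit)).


4*pi*q_crit = 200.90
Q/(4*pi*q_crit) = 188.59
r = sqrt(188.59) = 13.733 m

13.733 m


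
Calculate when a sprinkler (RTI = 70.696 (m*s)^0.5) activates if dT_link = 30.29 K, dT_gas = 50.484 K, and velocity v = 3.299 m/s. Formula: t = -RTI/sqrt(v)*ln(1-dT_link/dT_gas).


dT_link/dT_gas = 0.59999
ln(1 - 0.59999) = -0.91627
t = -70.696 / sqrt(3.299) * -0.91627 = 35.664 s

35.664 s


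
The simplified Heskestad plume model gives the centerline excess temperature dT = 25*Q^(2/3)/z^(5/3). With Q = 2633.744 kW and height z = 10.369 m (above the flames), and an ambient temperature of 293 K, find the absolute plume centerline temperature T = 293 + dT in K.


Q^(2/3) = 190.71
z^(5/3) = 49.305
dT = 25 * 190.71 / 49.305 = 96.700 K
T = 293 + 96.700 = 389.70 K

389.70 K


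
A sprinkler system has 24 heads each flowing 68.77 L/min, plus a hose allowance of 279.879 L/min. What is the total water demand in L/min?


Sprinkler demand = 24 * 68.77 = 1650.48 L/min
Total = 1650.48 + 279.879 = 1930.359 L/min

1930.359 L/min


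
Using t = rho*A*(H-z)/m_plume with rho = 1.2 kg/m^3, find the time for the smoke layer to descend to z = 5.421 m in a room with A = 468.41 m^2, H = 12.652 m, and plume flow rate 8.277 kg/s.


H - z = 7.231 m
t = 1.2 * 468.41 * 7.231 / 8.277 = 491.06 s

491.06 s


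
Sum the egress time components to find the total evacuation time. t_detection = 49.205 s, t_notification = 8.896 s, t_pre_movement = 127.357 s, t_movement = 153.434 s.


Total = 49.205 + 8.896 + 127.357 + 153.434 = 338.892 s

338.892 s


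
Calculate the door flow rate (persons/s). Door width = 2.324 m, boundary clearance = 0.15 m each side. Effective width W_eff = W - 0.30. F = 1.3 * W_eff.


W_eff = 2.324 - 0.30 = 2.024 m
F = 1.3 * 2.024 = 2.6312 persons/s

2.6312 persons/s


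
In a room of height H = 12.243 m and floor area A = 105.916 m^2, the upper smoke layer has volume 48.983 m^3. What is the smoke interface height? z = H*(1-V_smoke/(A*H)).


V/(A*H) = 0.037774
1 - 0.037774 = 0.96223
z = 12.243 * 0.96223 = 11.781 m

11.781 m


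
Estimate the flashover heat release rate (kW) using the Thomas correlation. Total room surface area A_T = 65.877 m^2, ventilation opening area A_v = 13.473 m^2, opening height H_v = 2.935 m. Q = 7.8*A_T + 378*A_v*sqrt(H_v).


7.8*A_T = 513.84
sqrt(H_v) = 1.7132
378*A_v*sqrt(H_v) = 8724.9
Q = 513.84 + 8724.9 = 9238.7 kW

9238.7 kW


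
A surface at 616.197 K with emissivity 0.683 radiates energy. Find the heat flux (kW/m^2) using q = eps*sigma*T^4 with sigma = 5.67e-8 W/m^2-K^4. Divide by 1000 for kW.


T^4 = 1.4417e+11
q = 0.683 * 5.67e-8 * 1.4417e+11 / 1000 = 5.5832 kW/m^2

5.5832 kW/m^2


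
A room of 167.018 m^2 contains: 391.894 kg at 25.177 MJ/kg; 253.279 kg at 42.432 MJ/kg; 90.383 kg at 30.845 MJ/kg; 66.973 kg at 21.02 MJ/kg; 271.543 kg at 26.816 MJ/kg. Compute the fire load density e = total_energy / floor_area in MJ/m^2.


Total energy = 391.894*25.177 + 253.279*42.432 + 90.383*30.845 + 66.973*21.02 + 271.543*26.816
= 9866.715 + 10747.13 + 2787.864 + 1407.772 + 7281.697
= 32091.18 MJ
e = 32091.18 / 167.018 = 192.14 MJ/m^2

192.14 MJ/m^2


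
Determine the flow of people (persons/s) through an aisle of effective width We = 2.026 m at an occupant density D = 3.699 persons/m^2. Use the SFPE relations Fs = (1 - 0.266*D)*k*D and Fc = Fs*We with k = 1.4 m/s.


1 - 0.266*D = 1 - 0.266*3.699 = 0.016066
Fs = 0.016066 * 1.4 * 3.699 = 0.083199 persons/(s*m)
Fc = 0.083199 * 2.026 = 0.16856 persons/s

0.16856 persons/s


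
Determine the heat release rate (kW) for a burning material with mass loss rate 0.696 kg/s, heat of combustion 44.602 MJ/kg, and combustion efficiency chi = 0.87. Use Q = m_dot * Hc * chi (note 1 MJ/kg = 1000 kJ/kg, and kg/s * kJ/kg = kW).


Hc = 44.602 MJ/kg = 44.602 * 1000 kJ/kg = 44602 kJ/kg
Q = 0.696 kg/s * 44602 kJ/kg * 0.87 = 27007 kW

27007 kW


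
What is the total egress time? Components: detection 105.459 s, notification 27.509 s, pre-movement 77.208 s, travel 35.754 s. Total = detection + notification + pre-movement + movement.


Total = 105.459 + 27.509 + 77.208 + 35.754 = 245.93 s

245.93 s


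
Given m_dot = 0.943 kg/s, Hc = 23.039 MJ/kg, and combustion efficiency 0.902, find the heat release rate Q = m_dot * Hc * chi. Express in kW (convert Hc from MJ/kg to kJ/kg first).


Hc = 23.039 MJ/kg = 23.039 * 1000 kJ/kg = 23039 kJ/kg
Q = 0.943 kg/s * 23039 kJ/kg * 0.902 = 19597 kW

19597 kW


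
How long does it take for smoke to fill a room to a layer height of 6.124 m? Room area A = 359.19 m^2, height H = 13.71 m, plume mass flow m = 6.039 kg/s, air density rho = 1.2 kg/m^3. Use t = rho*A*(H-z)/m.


H - z = 7.586 m
t = 1.2 * 359.19 * 7.586 / 6.039 = 541.44 s

541.44 s


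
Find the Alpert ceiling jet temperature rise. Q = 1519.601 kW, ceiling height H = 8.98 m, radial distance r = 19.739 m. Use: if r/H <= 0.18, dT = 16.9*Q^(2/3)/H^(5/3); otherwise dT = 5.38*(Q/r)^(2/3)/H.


r/H = 19.739 / 8.98 = 2.1981
r/H > 0.18, so dT = 5.38*(Q/r)^(2/3)/H
Q/r = 76.985
(Q/r)^(2/3) = 18.097
dT = 5.38 * 18.097 / 8.98 = 10.842 K

10.842 K


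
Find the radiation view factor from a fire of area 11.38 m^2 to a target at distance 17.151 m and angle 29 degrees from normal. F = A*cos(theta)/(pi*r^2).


cos(29 deg) = 0.87462
pi*r^2 = 924.12
F = 11.38 * 0.87462 / 924.12 = 0.010770

0.010770


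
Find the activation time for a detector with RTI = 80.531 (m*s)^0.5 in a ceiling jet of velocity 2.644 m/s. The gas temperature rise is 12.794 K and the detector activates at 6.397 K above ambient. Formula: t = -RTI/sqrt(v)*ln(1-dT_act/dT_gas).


dT_act/dT_gas = 0.5
ln(1 - 0.5) = -0.69315
t = -80.531 / sqrt(2.644) * -0.69315 = 34.329 s

34.329 s


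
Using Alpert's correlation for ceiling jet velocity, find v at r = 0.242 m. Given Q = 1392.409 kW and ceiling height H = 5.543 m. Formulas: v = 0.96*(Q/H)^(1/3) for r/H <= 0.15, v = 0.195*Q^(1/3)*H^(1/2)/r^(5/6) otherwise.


r/H = 0.242 / 5.543 = 0.043659
r/H <= 0.15, so v = 0.96*(Q/H)^(1/3)
Q/H = 251.20
(Q/H)^(1/3) = 6.3097
v = 0.96 * 6.3097 = 6.0573 m/s

6.0573 m/s


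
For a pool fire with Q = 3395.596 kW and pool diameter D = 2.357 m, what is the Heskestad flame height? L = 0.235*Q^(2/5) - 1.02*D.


Q^(2/5) = 25.844
0.235 * Q^(2/5) = 6.0734
1.02 * D = 2.4041
L = 3.6693 m

3.6693 m


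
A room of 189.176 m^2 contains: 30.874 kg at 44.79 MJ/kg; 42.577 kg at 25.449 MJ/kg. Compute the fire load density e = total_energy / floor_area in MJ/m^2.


Total energy = 30.874*44.79 + 42.577*25.449
= 1382.846 + 1083.542
= 2466.389 MJ
e = 2466.389 / 189.176 = 13.038 MJ/m^2

13.038 MJ/m^2


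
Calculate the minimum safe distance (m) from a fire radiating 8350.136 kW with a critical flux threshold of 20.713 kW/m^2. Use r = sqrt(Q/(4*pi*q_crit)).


4*pi*q_crit = 260.29
Q/(4*pi*q_crit) = 32.080
r = sqrt(32.080) = 5.6640 m

5.6640 m


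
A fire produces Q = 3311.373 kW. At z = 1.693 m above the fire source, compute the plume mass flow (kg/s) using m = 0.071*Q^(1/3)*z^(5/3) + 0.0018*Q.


Q^(1/3) = 14.905
z^(5/3) = 2.4049
First term = 0.071 * 14.905 * 2.4049 = 2.5450
Second term = 0.0018 * 3311.373 = 5.9605
m = 8.5055 kg/s

8.5055 kg/s


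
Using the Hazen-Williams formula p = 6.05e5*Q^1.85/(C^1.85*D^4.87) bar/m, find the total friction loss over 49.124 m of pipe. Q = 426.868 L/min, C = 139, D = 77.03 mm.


Q^1.85 = 73459
C^1.85 = 9216.7
D^4.87 = 1.5418e+09
p/m = 0.0031274 bar/m
p_total = 0.0031274 * 49.124 = 0.15363 bar

0.15363 bar


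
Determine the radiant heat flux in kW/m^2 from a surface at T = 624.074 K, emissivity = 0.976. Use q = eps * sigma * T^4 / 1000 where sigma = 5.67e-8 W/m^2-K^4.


T^4 = 1.5169e+11
q = 0.976 * 5.67e-8 * 1.5169e+11 / 1000 = 8.3942 kW/m^2

8.3942 kW/m^2


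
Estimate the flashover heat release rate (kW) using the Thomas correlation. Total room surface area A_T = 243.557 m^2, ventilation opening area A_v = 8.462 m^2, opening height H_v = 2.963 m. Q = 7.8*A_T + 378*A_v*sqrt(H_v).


7.8*A_T = 1899.7
sqrt(H_v) = 1.7213
378*A_v*sqrt(H_v) = 5505.9
Q = 1899.7 + 5505.9 = 7405.7 kW

7405.7 kW


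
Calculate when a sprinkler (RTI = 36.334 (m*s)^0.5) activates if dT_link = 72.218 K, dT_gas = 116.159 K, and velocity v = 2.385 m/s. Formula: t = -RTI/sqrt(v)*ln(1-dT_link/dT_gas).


dT_link/dT_gas = 0.62172
ln(1 - 0.62172) = -0.97211
t = -36.334 / sqrt(2.385) * -0.97211 = 22.871 s

22.871 s


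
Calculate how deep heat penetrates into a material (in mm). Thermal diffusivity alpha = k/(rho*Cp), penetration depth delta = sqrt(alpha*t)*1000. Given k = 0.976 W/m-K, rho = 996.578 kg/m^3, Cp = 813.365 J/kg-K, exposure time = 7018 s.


alpha = 0.976 / (996.578 * 813.365) = 1.2041e-06 m^2/s
alpha * t = 0.0084502
delta = sqrt(0.0084502) * 1000 = 91.925 mm

91.925 mm


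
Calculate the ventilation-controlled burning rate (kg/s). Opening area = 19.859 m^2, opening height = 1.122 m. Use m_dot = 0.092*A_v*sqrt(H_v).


sqrt(H_v) = 1.0592
m_dot = 0.092 * 19.859 * 1.0592 = 1.9353 kg/s

1.9353 kg/s


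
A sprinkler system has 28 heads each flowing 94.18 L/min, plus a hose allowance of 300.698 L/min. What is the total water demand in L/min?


Sprinkler demand = 28 * 94.18 = 2637.04 L/min
Total = 2637.04 + 300.698 = 2937.738 L/min

2937.738 L/min


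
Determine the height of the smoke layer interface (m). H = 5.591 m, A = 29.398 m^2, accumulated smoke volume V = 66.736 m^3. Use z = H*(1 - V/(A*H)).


V/(A*H) = 0.40603
1 - 0.40603 = 0.59397
z = 5.591 * 0.59397 = 3.3209 m

3.3209 m


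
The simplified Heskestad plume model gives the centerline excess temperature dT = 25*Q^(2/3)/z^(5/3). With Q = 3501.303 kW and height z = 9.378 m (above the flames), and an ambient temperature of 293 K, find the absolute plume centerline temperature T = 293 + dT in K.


Q^(2/3) = 230.58
z^(5/3) = 41.705
dT = 25 * 230.58 / 41.705 = 138.22 K
T = 293 + 138.22 = 431.22 K

431.22 K


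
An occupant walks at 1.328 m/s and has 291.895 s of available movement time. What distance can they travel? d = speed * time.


d = 1.328 * 291.895 = 387.64 m

387.64 m


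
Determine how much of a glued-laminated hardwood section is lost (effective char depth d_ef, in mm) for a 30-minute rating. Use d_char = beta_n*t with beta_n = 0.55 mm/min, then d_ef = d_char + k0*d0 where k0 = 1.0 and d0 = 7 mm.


d_char = 0.55 * 30 = 16.5 mm
d_ef = 16.5 + 1.0*7 = 23.5 mm

23.5 mm


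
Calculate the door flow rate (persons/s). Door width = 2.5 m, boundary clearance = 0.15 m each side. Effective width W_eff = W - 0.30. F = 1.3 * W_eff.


W_eff = 2.5 - 0.30 = 2.2 m
F = 1.3 * 2.2 = 2.86 persons/s

2.86 persons/s


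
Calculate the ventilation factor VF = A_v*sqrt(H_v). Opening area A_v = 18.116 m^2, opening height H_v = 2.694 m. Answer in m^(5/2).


sqrt(H_v) = 1.6413
VF = 18.116 * 1.6413 = 29.735 m^(5/2)

29.735 m^(5/2)


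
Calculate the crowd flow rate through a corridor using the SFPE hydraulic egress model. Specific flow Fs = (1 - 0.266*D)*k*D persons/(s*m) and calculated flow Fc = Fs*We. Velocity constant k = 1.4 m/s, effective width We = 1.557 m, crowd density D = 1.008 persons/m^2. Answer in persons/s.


1 - 0.266*D = 1 - 0.266*1.008 = 0.73187
Fs = 0.73187 * 1.4 * 1.008 = 1.0328 persons/(s*m)
Fc = 1.0328 * 1.557 = 1.6081 persons/s

1.6081 persons/s


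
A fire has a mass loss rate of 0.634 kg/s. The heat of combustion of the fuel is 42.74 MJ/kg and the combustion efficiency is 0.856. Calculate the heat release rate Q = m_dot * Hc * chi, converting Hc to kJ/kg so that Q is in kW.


Hc = 42.74 MJ/kg = 42.74 * 1000 kJ/kg = 42740 kJ/kg
Q = 0.634 kg/s * 42740 kJ/kg * 0.856 = 23195 kW

23195 kW


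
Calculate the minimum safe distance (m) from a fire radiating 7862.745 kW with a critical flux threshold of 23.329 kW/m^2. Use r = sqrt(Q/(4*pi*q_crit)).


4*pi*q_crit = 293.16
Q/(4*pi*q_crit) = 26.821
r = sqrt(26.821) = 5.1789 m

5.1789 m


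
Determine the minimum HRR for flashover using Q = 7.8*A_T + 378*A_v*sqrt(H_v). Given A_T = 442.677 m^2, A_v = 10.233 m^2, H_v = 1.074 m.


7.8*A_T = 3452.9
sqrt(H_v) = 1.0363
378*A_v*sqrt(H_v) = 4008.6
Q = 3452.9 + 4008.6 = 7461.5 kW

7461.5 kW


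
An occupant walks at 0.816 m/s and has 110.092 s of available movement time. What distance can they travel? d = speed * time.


d = 0.816 * 110.092 = 89.835 m

89.835 m


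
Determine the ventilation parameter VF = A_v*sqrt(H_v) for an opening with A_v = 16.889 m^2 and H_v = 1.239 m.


sqrt(H_v) = 1.1131
VF = 16.889 * 1.1131 = 18.799 m^(5/2)

18.799 m^(5/2)


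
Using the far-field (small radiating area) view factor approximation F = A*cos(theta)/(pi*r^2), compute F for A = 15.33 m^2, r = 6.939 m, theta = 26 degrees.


cos(26 deg) = 0.89879
pi*r^2 = 151.27
F = 15.33 * 0.89879 / 151.27 = 0.091087

0.091087


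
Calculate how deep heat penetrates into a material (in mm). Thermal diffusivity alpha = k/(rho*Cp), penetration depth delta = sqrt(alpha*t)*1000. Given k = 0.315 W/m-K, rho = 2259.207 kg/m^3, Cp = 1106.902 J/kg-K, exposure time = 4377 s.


alpha = 0.315 / (2259.207 * 1106.902) = 1.2596e-07 m^2/s
alpha * t = 0.00055134
delta = sqrt(0.00055134) * 1000 = 23.481 mm

23.481 mm


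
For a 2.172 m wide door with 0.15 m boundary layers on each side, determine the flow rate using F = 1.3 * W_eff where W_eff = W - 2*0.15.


W_eff = 2.172 - 0.30 = 1.872 m
F = 1.3 * 1.872 = 2.4336 persons/s

2.4336 persons/s


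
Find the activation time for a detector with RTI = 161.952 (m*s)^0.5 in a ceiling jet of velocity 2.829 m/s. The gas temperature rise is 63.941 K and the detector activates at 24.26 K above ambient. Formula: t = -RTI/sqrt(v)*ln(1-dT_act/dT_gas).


dT_act/dT_gas = 0.37941
ln(1 - 0.37941) = -0.47709
t = -161.952 / sqrt(2.829) * -0.47709 = 45.938 s

45.938 s


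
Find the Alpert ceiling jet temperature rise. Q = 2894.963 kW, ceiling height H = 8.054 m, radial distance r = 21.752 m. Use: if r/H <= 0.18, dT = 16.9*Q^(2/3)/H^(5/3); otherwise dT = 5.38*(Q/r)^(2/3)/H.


r/H = 21.752 / 8.054 = 2.7008
r/H > 0.18, so dT = 5.38*(Q/r)^(2/3)/H
Q/r = 133.09
(Q/r)^(2/3) = 26.067
dT = 5.38 * 26.067 / 8.054 = 17.413 K

17.413 K


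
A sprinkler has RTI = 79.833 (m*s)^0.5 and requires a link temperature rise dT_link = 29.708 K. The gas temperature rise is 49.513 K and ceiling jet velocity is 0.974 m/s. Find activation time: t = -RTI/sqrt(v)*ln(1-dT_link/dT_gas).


dT_link/dT_gas = 0.60000
ln(1 - 0.60000) = -0.91630
t = -79.833 / sqrt(0.974) * -0.91630 = 74.121 s

74.121 s


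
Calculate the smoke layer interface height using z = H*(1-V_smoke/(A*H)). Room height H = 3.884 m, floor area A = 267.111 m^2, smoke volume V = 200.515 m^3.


V/(A*H) = 0.19328
1 - 0.19328 = 0.80672
z = 3.884 * 0.80672 = 3.1333 m

3.1333 m


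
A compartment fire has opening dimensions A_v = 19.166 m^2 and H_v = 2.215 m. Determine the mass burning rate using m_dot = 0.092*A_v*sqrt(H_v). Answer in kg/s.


sqrt(H_v) = 1.4883
m_dot = 0.092 * 19.166 * 1.4883 = 2.6243 kg/s

2.6243 kg/s


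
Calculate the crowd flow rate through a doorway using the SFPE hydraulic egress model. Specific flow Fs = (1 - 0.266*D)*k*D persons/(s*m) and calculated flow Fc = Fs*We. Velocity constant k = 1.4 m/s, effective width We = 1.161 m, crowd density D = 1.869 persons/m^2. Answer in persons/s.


1 - 0.266*D = 1 - 0.266*1.869 = 0.50285
Fs = 0.50285 * 1.4 * 1.869 = 1.3157 persons/(s*m)
Fc = 1.3157 * 1.161 = 1.5276 persons/s

1.5276 persons/s


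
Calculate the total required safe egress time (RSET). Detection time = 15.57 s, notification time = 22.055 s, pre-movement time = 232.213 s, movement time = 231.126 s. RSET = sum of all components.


Total = 15.57 + 22.055 + 232.213 + 231.126 = 500.964 s

500.964 s


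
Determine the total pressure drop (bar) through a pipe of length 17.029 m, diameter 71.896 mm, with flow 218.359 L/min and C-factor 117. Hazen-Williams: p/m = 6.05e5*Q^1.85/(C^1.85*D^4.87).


Q^1.85 = 21255
C^1.85 = 6701.1
D^4.87 = 1.1019e+09
p/m = 0.0017415 bar/m
p_total = 0.0017415 * 17.029 = 0.029656 bar

0.029656 bar


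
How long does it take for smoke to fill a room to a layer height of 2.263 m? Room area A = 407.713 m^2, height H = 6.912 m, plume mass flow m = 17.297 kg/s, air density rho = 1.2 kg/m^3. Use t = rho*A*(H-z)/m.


H - z = 4.649 m
t = 1.2 * 407.713 * 4.649 / 17.297 = 131.50 s

131.50 s


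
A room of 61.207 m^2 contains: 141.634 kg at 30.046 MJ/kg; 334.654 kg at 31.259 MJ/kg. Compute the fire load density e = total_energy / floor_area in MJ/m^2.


Total energy = 141.634*30.046 + 334.654*31.259
= 4255.535 + 10460.95
= 14716.48 MJ
e = 14716.48 / 61.207 = 240.44 MJ/m^2

240.44 MJ/m^2


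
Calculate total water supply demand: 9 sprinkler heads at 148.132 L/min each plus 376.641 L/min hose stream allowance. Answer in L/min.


Sprinkler demand = 9 * 148.132 = 1333.188 L/min
Total = 1333.188 + 376.641 = 1709.829 L/min

1709.829 L/min


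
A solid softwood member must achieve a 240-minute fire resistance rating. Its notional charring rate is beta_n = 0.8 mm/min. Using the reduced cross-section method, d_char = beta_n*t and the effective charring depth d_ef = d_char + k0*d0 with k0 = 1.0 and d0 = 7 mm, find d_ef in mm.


d_char = 0.8 * 240 = 192 mm
d_ef = 192 + 1.0*7 = 199 mm

199 mm


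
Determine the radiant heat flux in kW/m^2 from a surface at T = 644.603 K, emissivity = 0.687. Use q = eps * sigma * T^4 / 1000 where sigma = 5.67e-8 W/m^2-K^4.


T^4 = 1.7265e+11
q = 0.687 * 5.67e-8 * 1.7265e+11 / 1000 = 6.7253 kW/m^2

6.7253 kW/m^2


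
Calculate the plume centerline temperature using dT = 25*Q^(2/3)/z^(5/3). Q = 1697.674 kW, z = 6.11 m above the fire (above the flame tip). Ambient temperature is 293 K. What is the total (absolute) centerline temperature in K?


Q^(2/3) = 142.31
z^(5/3) = 20.421
dT = 25 * 142.31 / 20.421 = 174.22 K
T = 293 + 174.22 = 467.22 K

467.22 K


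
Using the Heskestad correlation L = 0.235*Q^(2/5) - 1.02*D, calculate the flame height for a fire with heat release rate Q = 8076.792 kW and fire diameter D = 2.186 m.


Q^(2/5) = 36.551
0.235 * Q^(2/5) = 8.5894
1.02 * D = 2.2297
L = 6.3597 m

6.3597 m


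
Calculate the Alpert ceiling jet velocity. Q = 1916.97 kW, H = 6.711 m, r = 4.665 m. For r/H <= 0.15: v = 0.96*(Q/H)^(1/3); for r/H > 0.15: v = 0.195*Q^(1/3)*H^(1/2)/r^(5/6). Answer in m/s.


r/H = 4.665 / 6.711 = 0.69513
r/H > 0.15, so v = 0.195*Q^(1/3)*H^(1/2)/r^(5/6)
Q^(1/3) = 12.422
H^(1/2) = 2.5906
r^(5/6) = 3.6089
v = 0.195 * 12.422 * 2.5906 / 3.6089 = 1.7388 m/s

1.7388 m/s


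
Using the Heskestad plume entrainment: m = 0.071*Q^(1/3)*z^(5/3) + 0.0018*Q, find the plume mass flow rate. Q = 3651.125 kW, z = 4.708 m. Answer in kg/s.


Q^(1/3) = 15.398
z^(5/3) = 13.225
First term = 0.071 * 15.398 * 13.225 = 14.459
Second term = 0.0018 * 3651.125 = 6.5720
m = 21.031 kg/s

21.031 kg/s


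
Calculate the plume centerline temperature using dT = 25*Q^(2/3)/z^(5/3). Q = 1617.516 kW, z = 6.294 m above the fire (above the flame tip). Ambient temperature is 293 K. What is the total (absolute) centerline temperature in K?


Q^(2/3) = 137.79
z^(5/3) = 21.456
dT = 25 * 137.79 / 21.456 = 160.56 K
T = 293 + 160.56 = 453.56 K

453.56 K


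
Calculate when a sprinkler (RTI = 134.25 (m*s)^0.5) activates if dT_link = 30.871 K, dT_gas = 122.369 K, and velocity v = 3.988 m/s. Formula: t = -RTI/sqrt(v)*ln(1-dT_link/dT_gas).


dT_link/dT_gas = 0.25228
ln(1 - 0.25228) = -0.29072
t = -134.25 / sqrt(3.988) * -0.29072 = 19.544 s

19.544 s


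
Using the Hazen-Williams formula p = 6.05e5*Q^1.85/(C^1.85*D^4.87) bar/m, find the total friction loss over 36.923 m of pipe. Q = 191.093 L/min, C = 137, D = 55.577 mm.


Q^1.85 = 16607
C^1.85 = 8972.9
D^4.87 = 3.1451e+08
p/m = 0.0035603 bar/m
p_total = 0.0035603 * 36.923 = 0.13146 bar

0.13146 bar


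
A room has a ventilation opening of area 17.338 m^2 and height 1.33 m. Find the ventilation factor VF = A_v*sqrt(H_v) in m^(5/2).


sqrt(H_v) = 1.1533
VF = 17.338 * 1.1533 = 19.995 m^(5/2)

19.995 m^(5/2)


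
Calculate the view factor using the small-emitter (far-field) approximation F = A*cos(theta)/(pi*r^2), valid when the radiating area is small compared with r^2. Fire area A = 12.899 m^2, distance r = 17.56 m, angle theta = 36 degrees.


cos(36 deg) = 0.80902
pi*r^2 = 968.72
F = 12.899 * 0.80902 / 968.72 = 0.010772

0.010772


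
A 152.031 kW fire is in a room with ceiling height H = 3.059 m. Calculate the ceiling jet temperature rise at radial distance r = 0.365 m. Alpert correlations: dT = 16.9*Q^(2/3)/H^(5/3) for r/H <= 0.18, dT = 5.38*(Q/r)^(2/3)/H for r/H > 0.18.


r/H = 0.365 / 3.059 = 0.11932
r/H <= 0.18, so dT = 16.9*Q^(2/3)/H^(5/3)
Q^(2/3) = 28.485
H^(5/3) = 6.4461
dT = 16.9 * 28.485 / 6.4461 = 74.681 K

74.681 K


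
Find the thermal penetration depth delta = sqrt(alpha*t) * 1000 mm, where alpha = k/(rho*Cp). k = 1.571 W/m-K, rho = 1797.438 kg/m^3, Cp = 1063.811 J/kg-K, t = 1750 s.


alpha = 1.571 / (1797.438 * 1063.811) = 8.2160e-07 m^2/s
alpha * t = 0.0014378
delta = sqrt(0.0014378) * 1000 = 37.918 mm

37.918 mm


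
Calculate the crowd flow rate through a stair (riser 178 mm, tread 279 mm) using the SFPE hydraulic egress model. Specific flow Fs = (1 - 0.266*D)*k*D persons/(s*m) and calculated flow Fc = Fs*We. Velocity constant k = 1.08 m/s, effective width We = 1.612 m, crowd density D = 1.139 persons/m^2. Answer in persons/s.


1 - 0.266*D = 1 - 0.266*1.139 = 0.69703
Fs = 0.69703 * 1.08 * 1.139 = 0.85743 persons/(s*m)
Fc = 0.85743 * 1.612 = 1.3822 persons/s

1.3822 persons/s


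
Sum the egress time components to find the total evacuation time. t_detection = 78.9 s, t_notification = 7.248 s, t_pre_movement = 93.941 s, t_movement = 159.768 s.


Total = 78.9 + 7.248 + 93.941 + 159.768 = 339.857 s

339.857 s


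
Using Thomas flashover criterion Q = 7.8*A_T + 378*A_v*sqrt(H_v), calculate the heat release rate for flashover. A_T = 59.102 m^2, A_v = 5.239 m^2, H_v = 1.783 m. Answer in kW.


7.8*A_T = 461.00
sqrt(H_v) = 1.3353
378*A_v*sqrt(H_v) = 2644.3
Q = 461.00 + 2644.3 = 3105.3 kW

3105.3 kW


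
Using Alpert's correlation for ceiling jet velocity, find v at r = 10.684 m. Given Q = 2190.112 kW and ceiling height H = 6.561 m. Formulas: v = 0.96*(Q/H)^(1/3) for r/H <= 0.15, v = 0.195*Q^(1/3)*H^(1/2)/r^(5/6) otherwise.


r/H = 10.684 / 6.561 = 1.6284
r/H > 0.15, so v = 0.195*Q^(1/3)*H^(1/2)/r^(5/6)
Q^(1/3) = 12.986
H^(1/2) = 2.5614
r^(5/6) = 7.1991
v = 0.195 * 12.986 * 2.5614 / 7.1991 = 0.90101 m/s

0.90101 m/s


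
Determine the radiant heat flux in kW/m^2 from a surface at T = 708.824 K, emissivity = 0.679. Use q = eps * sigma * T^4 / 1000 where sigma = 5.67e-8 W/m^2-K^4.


T^4 = 2.5244e+11
q = 0.679 * 5.67e-8 * 2.5244e+11 / 1000 = 9.7187 kW/m^2

9.7187 kW/m^2


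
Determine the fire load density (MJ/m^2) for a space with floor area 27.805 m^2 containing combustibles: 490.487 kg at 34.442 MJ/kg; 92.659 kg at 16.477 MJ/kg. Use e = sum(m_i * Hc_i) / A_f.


Total energy = 490.487*34.442 + 92.659*16.477
= 16893.35 + 1526.742
= 18420.10 MJ
e = 18420.10 / 27.805 = 662.47 MJ/m^2

662.47 MJ/m^2


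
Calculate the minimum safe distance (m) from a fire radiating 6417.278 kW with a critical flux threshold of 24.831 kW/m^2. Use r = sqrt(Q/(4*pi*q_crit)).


4*pi*q_crit = 312.04
Q/(4*pi*q_crit) = 20.566
r = sqrt(20.566) = 4.5350 m

4.5350 m


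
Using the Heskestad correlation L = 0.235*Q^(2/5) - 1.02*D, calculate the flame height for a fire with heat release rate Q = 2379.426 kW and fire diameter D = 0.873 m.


Q^(2/5) = 22.418
0.235 * Q^(2/5) = 5.2681
1.02 * D = 0.89046
L = 4.3777 m

4.3777 m


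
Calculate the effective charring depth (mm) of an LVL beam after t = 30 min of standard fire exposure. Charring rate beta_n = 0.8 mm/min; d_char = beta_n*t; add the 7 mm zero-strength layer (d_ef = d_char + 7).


d_char = 0.8 * 30 = 24 mm
d_ef = 24 + 1.0*7 = 31 mm

31 mm


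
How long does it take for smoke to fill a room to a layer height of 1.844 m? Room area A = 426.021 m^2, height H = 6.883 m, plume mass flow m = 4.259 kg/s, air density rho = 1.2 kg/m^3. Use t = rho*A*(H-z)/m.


H - z = 5.039 m
t = 1.2 * 426.021 * 5.039 / 4.259 = 604.85 s

604.85 s


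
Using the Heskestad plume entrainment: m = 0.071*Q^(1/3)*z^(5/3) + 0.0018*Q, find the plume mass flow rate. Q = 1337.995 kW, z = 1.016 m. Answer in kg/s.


Q^(1/3) = 11.019
z^(5/3) = 1.0268
First term = 0.071 * 11.019 * 1.0268 = 0.80334
Second term = 0.0018 * 1337.995 = 2.4084
m = 3.2117 kg/s

3.2117 kg/s


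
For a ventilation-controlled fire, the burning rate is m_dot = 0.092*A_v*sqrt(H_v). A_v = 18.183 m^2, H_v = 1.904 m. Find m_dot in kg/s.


sqrt(H_v) = 1.3799
m_dot = 0.092 * 18.183 * 1.3799 = 2.3083 kg/s

2.3083 kg/s


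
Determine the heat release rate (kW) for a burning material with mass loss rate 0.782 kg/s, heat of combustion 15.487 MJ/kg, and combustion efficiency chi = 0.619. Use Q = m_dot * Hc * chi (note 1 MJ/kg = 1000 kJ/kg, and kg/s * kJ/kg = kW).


Hc = 15.487 MJ/kg = 15.487 * 1000 kJ/kg = 15487 kJ/kg
Q = 0.782 kg/s * 15487 kJ/kg * 0.619 = 7496.6 kW

7496.6 kW


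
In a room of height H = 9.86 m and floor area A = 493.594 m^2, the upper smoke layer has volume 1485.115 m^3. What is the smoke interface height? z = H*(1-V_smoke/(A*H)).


V/(A*H) = 0.30515
1 - 0.30515 = 0.69485
z = 9.86 * 0.69485 = 6.8512 m

6.8512 m


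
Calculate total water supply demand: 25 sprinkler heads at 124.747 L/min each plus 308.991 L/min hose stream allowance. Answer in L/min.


Sprinkler demand = 25 * 124.747 = 3118.675 L/min
Total = 3118.675 + 308.991 = 3427.666 L/min

3427.666 L/min


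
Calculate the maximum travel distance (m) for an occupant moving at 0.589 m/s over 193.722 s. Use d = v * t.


d = 0.589 * 193.722 = 114.10 m

114.10 m


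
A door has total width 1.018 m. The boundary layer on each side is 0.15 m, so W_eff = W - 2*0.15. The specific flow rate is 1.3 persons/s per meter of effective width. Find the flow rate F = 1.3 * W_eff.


W_eff = 1.018 - 0.30 = 0.718 m
F = 1.3 * 0.718 = 0.93340 persons/s

0.93340 persons/s


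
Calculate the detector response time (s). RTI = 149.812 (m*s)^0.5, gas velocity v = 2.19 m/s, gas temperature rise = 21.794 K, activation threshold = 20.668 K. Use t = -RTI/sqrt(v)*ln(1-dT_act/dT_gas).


dT_act/dT_gas = 0.94833
ln(1 - 0.94833) = -2.9630
t = -149.812 / sqrt(2.19) * -2.9630 = 299.95 s

299.95 s


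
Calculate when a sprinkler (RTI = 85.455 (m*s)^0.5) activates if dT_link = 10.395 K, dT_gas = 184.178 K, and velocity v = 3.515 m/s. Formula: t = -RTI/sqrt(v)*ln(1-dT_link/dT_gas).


dT_link/dT_gas = 0.056440
ln(1 - 0.056440) = -0.058095
t = -85.455 / sqrt(3.515) * -0.058095 = 2.6480 s

2.6480 s


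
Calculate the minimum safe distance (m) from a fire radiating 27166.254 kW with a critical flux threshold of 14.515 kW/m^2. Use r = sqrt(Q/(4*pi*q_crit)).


4*pi*q_crit = 182.40
Q/(4*pi*q_crit) = 148.94
r = sqrt(148.94) = 12.204 m

12.204 m


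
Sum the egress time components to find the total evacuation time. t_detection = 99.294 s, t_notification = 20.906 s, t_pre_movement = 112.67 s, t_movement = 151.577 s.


Total = 99.294 + 20.906 + 112.67 + 151.577 = 384.447 s

384.447 s


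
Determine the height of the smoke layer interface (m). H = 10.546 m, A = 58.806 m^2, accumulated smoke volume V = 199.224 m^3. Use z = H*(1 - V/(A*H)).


V/(A*H) = 0.32124
1 - 0.32124 = 0.67876
z = 10.546 * 0.67876 = 7.1582 m

7.1582 m


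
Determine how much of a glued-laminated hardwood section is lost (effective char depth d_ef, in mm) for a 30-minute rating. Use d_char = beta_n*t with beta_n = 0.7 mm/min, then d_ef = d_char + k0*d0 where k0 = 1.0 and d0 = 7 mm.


d_char = 0.7 * 30 = 21 mm
d_ef = 21 + 1.0*7 = 28 mm

28 mm


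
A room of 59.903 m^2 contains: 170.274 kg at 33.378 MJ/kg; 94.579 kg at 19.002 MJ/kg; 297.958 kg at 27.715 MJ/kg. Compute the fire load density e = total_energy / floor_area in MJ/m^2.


Total energy = 170.274*33.378 + 94.579*19.002 + 297.958*27.715
= 5683.406 + 1797.190 + 8257.906
= 15738.50 MJ
e = 15738.50 / 59.903 = 262.73 MJ/m^2

262.73 MJ/m^2


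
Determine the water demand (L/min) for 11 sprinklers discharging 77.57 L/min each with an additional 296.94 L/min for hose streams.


Sprinkler demand = 11 * 77.57 = 853.27 L/min
Total = 853.27 + 296.94 = 1150.21 L/min

1150.21 L/min


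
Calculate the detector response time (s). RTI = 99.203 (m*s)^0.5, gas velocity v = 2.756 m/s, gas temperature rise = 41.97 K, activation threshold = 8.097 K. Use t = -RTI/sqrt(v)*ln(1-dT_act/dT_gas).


dT_act/dT_gas = 0.19292
ln(1 - 0.19292) = -0.21434
t = -99.203 / sqrt(2.756) * -0.21434 = 12.808 s

12.808 s


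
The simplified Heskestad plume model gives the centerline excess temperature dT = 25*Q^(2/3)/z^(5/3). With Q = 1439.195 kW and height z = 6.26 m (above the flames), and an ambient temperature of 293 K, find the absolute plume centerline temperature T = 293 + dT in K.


Q^(2/3) = 127.47
z^(5/3) = 21.263
dT = 25 * 127.47 / 21.263 = 149.88 K
T = 293 + 149.88 = 442.88 K

442.88 K


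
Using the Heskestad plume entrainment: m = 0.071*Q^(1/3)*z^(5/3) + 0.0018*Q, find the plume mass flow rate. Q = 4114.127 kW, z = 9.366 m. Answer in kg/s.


Q^(1/3) = 16.024
z^(5/3) = 41.616
First term = 0.071 * 16.024 * 41.616 = 47.345
Second term = 0.0018 * 4114.127 = 7.4054
m = 54.750 kg/s

54.750 kg/s


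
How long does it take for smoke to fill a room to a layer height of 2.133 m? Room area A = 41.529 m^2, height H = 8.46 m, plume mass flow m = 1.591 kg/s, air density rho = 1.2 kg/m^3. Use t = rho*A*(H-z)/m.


H - z = 6.327 m
t = 1.2 * 41.529 * 6.327 / 1.591 = 198.18 s

198.18 s


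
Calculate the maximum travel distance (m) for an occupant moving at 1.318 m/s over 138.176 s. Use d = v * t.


d = 1.318 * 138.176 = 182.12 m

182.12 m


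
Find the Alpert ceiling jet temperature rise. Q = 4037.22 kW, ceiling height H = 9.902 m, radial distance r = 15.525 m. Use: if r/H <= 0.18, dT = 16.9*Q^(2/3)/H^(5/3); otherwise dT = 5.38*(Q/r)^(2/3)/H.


r/H = 15.525 / 9.902 = 1.5679
r/H > 0.18, so dT = 5.38*(Q/r)^(2/3)/H
Q/r = 260.05
(Q/r)^(2/3) = 40.741
dT = 5.38 * 40.741 / 9.902 = 22.136 K

22.136 K


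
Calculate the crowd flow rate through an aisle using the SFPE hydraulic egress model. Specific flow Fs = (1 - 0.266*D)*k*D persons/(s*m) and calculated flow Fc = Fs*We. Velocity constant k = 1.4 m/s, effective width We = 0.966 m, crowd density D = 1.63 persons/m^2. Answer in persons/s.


1 - 0.266*D = 1 - 0.266*1.63 = 0.56642
Fs = 0.56642 * 1.4 * 1.63 = 1.2926 persons/(s*m)
Fc = 1.2926 * 0.966 = 1.2486 persons/s

1.2486 persons/s


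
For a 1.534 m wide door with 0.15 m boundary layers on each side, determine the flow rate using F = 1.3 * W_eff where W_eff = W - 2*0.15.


W_eff = 1.534 - 0.30 = 1.234 m
F = 1.3 * 1.234 = 1.6042 persons/s

1.6042 persons/s


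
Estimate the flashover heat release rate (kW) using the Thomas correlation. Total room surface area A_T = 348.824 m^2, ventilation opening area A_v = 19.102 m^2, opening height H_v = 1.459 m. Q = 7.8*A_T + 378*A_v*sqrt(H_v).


7.8*A_T = 2720.8
sqrt(H_v) = 1.2079
378*A_v*sqrt(H_v) = 8721.6
Q = 2720.8 + 8721.6 = 11442 kW

11442 kW


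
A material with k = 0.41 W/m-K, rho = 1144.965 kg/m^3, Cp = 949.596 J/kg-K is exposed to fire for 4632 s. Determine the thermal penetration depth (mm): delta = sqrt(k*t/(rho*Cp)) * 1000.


alpha = 0.41 / (1144.965 * 949.596) = 3.7710e-07 m^2/s
alpha * t = 0.0017467
delta = sqrt(0.0017467) * 1000 = 41.794 mm

41.794 mm
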